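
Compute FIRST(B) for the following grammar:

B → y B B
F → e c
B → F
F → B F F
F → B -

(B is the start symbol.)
FIRST sets of the other non-terminals involved (by the same procedure, iterated to a fixed point):
  FIRST(F) = { 'e', 'y' }

From B → y B B:
  - y is a terminal: add 'y' and stop
From B → F:
  - F is a non-terminal: add FIRST(F) \ {ε} = { 'e', 'y' }
    F is not nullable, so stop

Collecting: FIRST(B) = { 'e', 'y' }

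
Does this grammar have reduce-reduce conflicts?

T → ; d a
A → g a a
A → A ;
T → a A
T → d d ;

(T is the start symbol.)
A reduce-reduce conflict occurs when an LR(0) state has two complete items [A → α .] and [B → β .] — both call for a reduction, and with no lookahead the parser cannot choose between them.

Augment with T' → T and build the canonical LR(0) collection (I0 = CLOSURE({[T' → . T]}), then GOTO on every symbol after a dot until no new states appear). It has 14 states:
  I0: { [T → . ; d a], [T → . a A], [T → . d d ;], [T' → . T] }  — shift
  I1: { [T → ; . d a] }  — shift
  I2: { [T' → T .] }  — accept
  I3: { [A → . A ;], [A → . g a a], [T → a . A] }  — shift
  I4: { [T → d . d ;] }  — shift
  I5: { [T → d d . ;] }  — shift
  I6: { [T → d d ; .] }  — reduce
  I7: { [A → A . ;], [T → a A .] }  — shift, reduce
  I8: { [A → g . a a] }  — shift
  I9: { [A → g a . a] }  — shift
  I10: { [A → g a a .] }  — reduce
  I11: { [A → A ; .] }  — reduce
  I12: { [T → ; d . a] }  — shift
  I13: { [T → ; d a .] }  — reduce

No state contains more than one complete item.

Answer: No reduce-reduce conflicts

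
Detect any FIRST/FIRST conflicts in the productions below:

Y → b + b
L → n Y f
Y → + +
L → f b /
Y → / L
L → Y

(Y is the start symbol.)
FIRST sets of the non-terminals at (or reachable through a nullable prefix from) the front of some alternative:
  FIRST(Y) = { '+', '/', 'b' }

Productions for Y:
  Y → b + b: FIRST = { 'b' }
  Y → + +: FIRST = { '+' }
  Y → / L: FIRST = { '/' }
Productions for L:
  L → n Y f: FIRST = { 'n' }
  L → f b /: FIRST = { 'f' }
  L → Y: FIRST = { '+', '/', 'b' }

All alternatives of each non-terminal have pairwise disjoint FIRST sets.

Answer: No FIRST/FIRST conflicts.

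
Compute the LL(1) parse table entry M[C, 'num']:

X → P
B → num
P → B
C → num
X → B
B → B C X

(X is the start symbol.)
To find M[C, 'num'], we find productions for C where 'num' is in the predict set (PREDICT(N → α) = (FIRST(α) \ {ε}) ∪ (FOLLOW(N) if α ⇒* ε)).

C → num: PREDICT = { 'num' }
  'num' is in predict set, so this production goes in M[C, 'num']

M[C, 'num'] = C → num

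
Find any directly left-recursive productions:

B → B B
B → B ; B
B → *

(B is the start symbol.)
Yes, B is left-recursive

Direct left recursion occurs when N → N α for some non-terminal N (the right-hand side begins with the left-hand side itself).

B → B B: LEFT RECURSIVE (starts with B)
B → B ; B: LEFT RECURSIVE (starts with B)
B → *: starts with '*'

The grammar has direct left recursion on: B.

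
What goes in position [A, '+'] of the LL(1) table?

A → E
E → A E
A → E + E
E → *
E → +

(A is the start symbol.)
A → E, A → E + E

To find M[A, '+'], we find productions for A where '+' is in the predict set (PREDICT(N → α) = (FIRST(α) \ {ε}) ∪ (FOLLOW(N) if α ⇒* ε)).

Relevant sets:
  FIRST(E) = { '*', '+' }

A → E: PREDICT = { '*', '+' }
  '+' is in predict set, so this production goes in M[A, '+']
A → E + E: PREDICT = { '*', '+' }
  '+' is in predict set, so this production goes in M[A, '+']

M[A, '+'] = A → E, A → E + E  (a multiply-defined cell — the grammar is not LL(1))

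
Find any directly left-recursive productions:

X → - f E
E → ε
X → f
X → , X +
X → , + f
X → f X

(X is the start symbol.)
Direct left recursion occurs when N → N α for some non-terminal N (the right-hand side begins with the left-hand side itself).

X → - f E: starts with '-'
E → ε: starts with ε
X → f: starts with f
X → , X +: starts with ','
X → , + f: starts with ','
X → f X: starts with f

No direct left recursion found.

Answer: No direct left recursion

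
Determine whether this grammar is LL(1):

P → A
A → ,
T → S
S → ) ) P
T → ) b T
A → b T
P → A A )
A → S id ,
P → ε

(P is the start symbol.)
No. Predict set conflict for P: { ')', ',', 'b' }

A grammar is LL(1) if for each non-terminal N with multiple productions, the predict sets of those productions are pairwise disjoint, where PREDICT(N → α) = (FIRST(α) \ {ε}) ∪ (FOLLOW(N) if α ⇒* ε).

Relevant sets:
  FIRST(A) = { ')', ',', 'b' }
  FIRST(S) = { ')' }
  FOLLOW(P) = { $, ')', ',', 'b', 'id' }

For P:
  PREDICT(P → A) = { ')', ',', 'b' }
  PREDICT(P → A A ')') = { ')', ',', 'b' }
  PREDICT(P → ε) = { $, ')', ',', 'b', 'id' }
For A:
  PREDICT(A → ',') = { ',' }
  PREDICT(A → b T) = { 'b' }
  PREDICT(A → S id ',') = { ')' }
For T:
  PREDICT(T → S) = { ')' }
  PREDICT(T → ')' b T) = { ')' }
S has a single production, so nothing to check there.

Conflict found: Predict set conflict for P: { ')', ',', 'b' }
The grammar is NOT LL(1).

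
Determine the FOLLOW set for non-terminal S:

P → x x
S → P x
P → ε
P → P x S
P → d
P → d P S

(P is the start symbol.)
{ $, 'd', 'x' }

In P → P x S: S is at the end, add FOLLOW(P)
In P → d P S: S is at the end, add FOLLOW(P)

The FOLLOW sets referred to above (computed the same way, to a fixed point):
  FOLLOW(P) = { $, 'd', 'x' }

Taking the union: FOLLOW(S) = { $, 'd', 'x' }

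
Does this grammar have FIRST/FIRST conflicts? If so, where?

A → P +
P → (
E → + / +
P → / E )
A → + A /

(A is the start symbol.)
No FIRST/FIRST conflicts.

FIRST sets of the non-terminals at (or reachable through a nullable prefix from) the front of some alternative:
  FIRST(P) = { '(', '/' }

Productions for A:
  A → P +: FIRST = { '(', '/' }
  A → + A /: FIRST = { '+' }
Productions for P:
  P → (: FIRST = { '(' }
  P → / E ): FIRST = { '/' }
E has only one production, so no FIRST/FIRST conflict is possible there.

All alternatives of each non-terminal have pairwise disjoint FIRST sets.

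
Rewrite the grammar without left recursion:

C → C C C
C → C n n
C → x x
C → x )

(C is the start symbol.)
C is directly left-recursive. The standard transformation for
  A → A α₁ | ... | A α_m | β₁ | ... | β_n
is
  A  → β₁ A' | ... | β_n A'
  A' → α₁ A' | ... | α_m A' | ε

C → x x becomes C → x x C'
C → x ) becomes C → x ) C'
C → C C C becomes C' → C C C'
C → C n n becomes C' → n n C'
Add C' → ε

Resulting grammar:
C → x x C'
C → x ) C'
C' → C C C'
C' → n n C'
C' → ε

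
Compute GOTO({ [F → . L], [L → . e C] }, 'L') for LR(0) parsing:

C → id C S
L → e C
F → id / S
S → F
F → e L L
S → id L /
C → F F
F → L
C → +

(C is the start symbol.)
{ [F → L .] }

GOTO(I, 'L') = CLOSURE({ [A → αX.β] : [A → α.Xβ] ∈ I, X = 'L' })

Items with dot before 'L', with the dot advanced:
  [F → . L] → [F → L .]
Closure adds nothing (no advanced item has the dot before a non-terminal).

GOTO = { [F → L .] }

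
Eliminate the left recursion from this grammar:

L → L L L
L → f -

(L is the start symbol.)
L → f - L'
L' → L L L'
L' → ε

L is directly left-recursive. The standard transformation for
  A → A α₁ | ... | A α_m | β₁ | ... | β_n
is
  A  → β₁ A' | ... | β_n A'
  A' → α₁ A' | ... | α_m A' | ε

L → f - becomes L → f - L'
L → L L L becomes L' → L L L'
Add L' → ε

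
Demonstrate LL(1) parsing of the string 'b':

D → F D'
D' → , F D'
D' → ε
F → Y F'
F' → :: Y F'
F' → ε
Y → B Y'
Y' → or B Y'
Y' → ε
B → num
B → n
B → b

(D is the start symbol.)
LL(1) parsing maintains a stack (initially the start symbol over $) and the input. At each step: if the stack top is a terminal, match it against the current input token; if it is a non-terminal N, replace it with the RHS of M[N, lookahead] (the unique production whose predict set contains the lookahead).

Stack is shown with the top on the left.

Stack         Input  Action
---------------------------
D $           b $    output D → F D'
F D' $        b $    output F → Y F'
Y F' D' $     b $    output Y → B Y'
B Y' F' D' $  b $    output B → b
b Y' F' D' $  b $    match 'b'
Y' F' D' $    $      output Y' → ε
F' D' $       $      output F' → ε
D' $          $      output D' → ε
$             $      accept

The string is accepted.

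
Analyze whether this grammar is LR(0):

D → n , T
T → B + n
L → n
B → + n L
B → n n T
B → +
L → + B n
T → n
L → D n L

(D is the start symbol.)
No. Shift-reduce conflict between [B → + .] and [B → + . n L]

A grammar is LR(0) if no state in the canonical LR(0) collection has:
  - both a shift item (dot before a terminal) and a complete item (shift-reduce conflict), or
  - two or more complete items (reduce-reduce conflict; the accept item [D' → D .] counts as a complete item here).

Augment with D' → D and build the canonical LR(0) collection (I0 = CLOSURE({[D' → . D]}), then GOTO on every symbol after a dot until no new states appear). It has 22 states:
  I0: { [D → . n , T], [D' → . D] }  — shift
  I1: { [D' → D .] }  — accept
  I2: { [D → n . , T] }  — shift
  I3: { [B → . + n L], [B → . +], [B → . n n T], [D → n , . T], [T → . B + n], [T → . n] }  — shift
  I4: { [B → + . n L], [B → + .] }  — shift, reduce
  I5: { [T → B . + n] }  — shift
  I6: { [D → n , T .] }  — reduce
  I7: { [B → n . n T], [T → n .] }  — shift, reduce
  I8: { [B → . + n L], [B → . +], [B → . n n T], [B → n n . T], [T → . B + n], [T → . n] }  — shift
  I9: { [B → n n T .] }  — reduce
  I10: { [T → B + . n] }  — shift
  I11: { [T → B + n .] }  — reduce
  I12: { [B → + n . L], [D → . n , T], [L → . + B n], [L → . D n L], [L → . n] }  — shift
  I13: { [B → . + n L], [B → . +], [B → . n n T], [L → + . B n] }  — shift
  I14: { [L → D . n L] }  — shift
  I15: { [B → + n L .] }  — reduce
  I16: { [D → n . , T], [L → n .] }  — shift, reduce
  I17: { [D → . n , T], [L → . + B n], [L → . D n L], [L → . n], [L → D n . L] }  — shift
  I18: { [L → D n L .] }  — reduce
  I19: { [L → + B . n] }  — shift
  I20: { [B → n . n T] }  — shift
  I21: { [L → + B n .] }  — reduce

Conflict in state I4:
  Shift-reduce conflict between [B → + .] and [B → + . n L]
So the grammar is NOT LR(0).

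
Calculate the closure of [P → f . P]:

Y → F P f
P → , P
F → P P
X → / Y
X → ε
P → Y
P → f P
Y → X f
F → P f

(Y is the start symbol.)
{ [F → . P P], [F → . P f], [P → . , P], [P → . Y], [P → . f P], [P → f . P], [X → . / Y], [X → .], [Y → . F P f], [Y → . X f] }

To compute CLOSURE, for each item [A → α.Bβ] where B is a non-terminal, add [B → .γ] for all productions B → γ; repeat for the newly added items until nothing changes.

Start with: [P → f . P]
  [P → f . P] has the dot before P: add [P → . , P], [P → . Y], [P → . f P]
  [P → . Y] has the dot before Y: add [Y → . F P f], [Y → . X f]
  [Y → . F P f] has the dot before F: add [F → . P P], [F → . P f]
  [Y → . X f] has the dot before X: add [X → . / Y], [X → .]
No further items can be added.

CLOSURE = { [F → . P P], [F → . P f], [P → . , P], [P → . Y], [P → . f P], [P → f . P], [X → . / Y], [X → .], [Y → . F P f], [Y → . X f] }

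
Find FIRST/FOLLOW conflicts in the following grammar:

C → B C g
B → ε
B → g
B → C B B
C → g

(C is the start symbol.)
Yes. B → g with FOLLOW(B) on { 'g' }; B → C B B with FOLLOW(B) on { 'g' }

A FIRST/FOLLOW conflict occurs when a non-terminal N has a nullable alternative N → β (β ⇒* ε) and another alternative N → α with FIRST(α) ∩ FOLLOW(N) ≠ ∅: on such a lookahead the parser cannot decide between expanding α and letting N vanish via β.

Nullable non-terminals: B.
FIRST sets used below: FIRST(C) = { 'g' }

B: nullable alternative(s) B → ε; FOLLOW(B) = { 'g' }
  B → ε: FIRST \ {ε} = { } — this is the only nullable alternative, skip
  B → g: FIRST \ {ε} = { 'g' } — overlaps FOLLOW(B) on { 'g' }: CONFLICT
  B → C B B: FIRST \ {ε} = { 'g' } — overlaps FOLLOW(B) on { 'g' }: CONFLICT

C has no nullable alternative, so no FIRST/FOLLOW check is needed there.

So the grammar has 2 FIRST/FOLLOW conflicts (marked CONFLICT above).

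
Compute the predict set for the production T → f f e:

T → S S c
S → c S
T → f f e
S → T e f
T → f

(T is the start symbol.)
PREDICT(T → f f e) = (FIRST(RHS) \ {ε}) ∪ (FOLLOW(T) if ε ∈ FIRST(RHS), i.e. RHS ⇒* ε)
FIRST(f f e) = { 'f' }
ε ∉ FIRST(f f e), so FOLLOW(T) is not added.
PREDICT(T → f f e) = { 'f' }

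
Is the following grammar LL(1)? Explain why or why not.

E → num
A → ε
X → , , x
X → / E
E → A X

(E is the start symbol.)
A grammar is LL(1) if for each non-terminal N with multiple productions, the predict sets of those productions are pairwise disjoint, where PREDICT(N → α) = (FIRST(α) \ {ε}) ∪ (FOLLOW(N) if α ⇒* ε).

Relevant sets:
  FIRST(A) = { ε }
  FIRST(X) = { ',', '/' }

For E:
  PREDICT(E → num) = { 'num' }
  PREDICT(E → A X) = { ',', '/' }
For X:
  PREDICT(X → ',' ',' x) = { ',' }
  PREDICT(X → '/' E) = { '/' }
A has a single production, so nothing to check there.

All predict sets are disjoint. The grammar IS LL(1).

Answer: Yes, the grammar is LL(1).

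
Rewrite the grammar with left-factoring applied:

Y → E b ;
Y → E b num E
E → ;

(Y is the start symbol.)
Left-factoring transforms A → αβ₁ | αβ₂ into A → αA' and A' → β₁ | β₂
(α is the longest common prefix among the alternatives). Repeat until
no nonterminal has two alternatives with a common prefix.

Round 1: Y has alternatives sharing prefix 'E b'. Introduce Y': Y → E b Y'
  Add: Y' → ;
  Add: Y' → num E

No remaining common prefixes — done.

Resulting grammar:
Y → E b Y'
Y' → ;
Y' → num E
E → ;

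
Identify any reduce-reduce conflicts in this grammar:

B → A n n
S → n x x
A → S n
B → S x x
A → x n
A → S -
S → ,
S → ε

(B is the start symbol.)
A reduce-reduce conflict occurs when an LR(0) state has two complete items [A → α .] and [B → β .] — both call for a reduction, and with no lookahead the parser cannot choose between them.

Augment with B' → B and build the canonical LR(0) collection (I0 = CLOSURE({[B' → . B]}), then GOTO on every symbol after a dot until no new states appear). It has 16 states:
  I0: { [A → . S -], [A → . S n], [A → . x n], [B → . A n n], [B → . S x x], [B' → . B], [S → . ,], [S → . n x x], [S → .] }  — shift, reduce
  I1: { [S → , .] }  — reduce
  I2: { [B → A . n n] }  — shift
  I3: { [B' → B .] }  — accept
  I4: { [A → S . -], [A → S . n], [B → S . x x] }  — shift
  I5: { [S → n . x x] }  — shift
  I6: { [A → x . n] }  — shift
  I7: { [A → x n .] }  — reduce
  I8: { [S → n x . x] }  — shift
  I9: { [S → n x x .] }  — reduce
  I10: { [A → S - .] }  — reduce
  I11: { [A → S n .] }  — reduce
  I12: { [B → S x . x] }  — shift
  I13: { [B → S x x .] }  — reduce
  I14: { [B → A n . n] }  — shift
  I15: { [B → A n n .] }  — reduce

No state contains more than one complete item.

Answer: No reduce-reduce conflicts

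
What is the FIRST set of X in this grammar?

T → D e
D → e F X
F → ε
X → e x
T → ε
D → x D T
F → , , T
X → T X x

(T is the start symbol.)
To compute FIRST(X), examine every production with X on the left-hand side, reading each right-hand side left to right until a non-nullable symbol is reached.

FIRST sets of the other non-terminals involved (by the same procedure, iterated to a fixed point):
  FIRST(T) = { 'e', 'x', ε }

From X → e x:
  - e is a terminal: add 'e' and stop
From X → T X x:
  - T is a non-terminal: add FIRST(T) \ {ε} = { 'e', 'x' }
    T is nullable, so continue to the next symbol
  - X is the symbol being defined: contributes nothing new
    X is not nullable, so stop

Collecting: FIRST(X) = { 'e', 'x' }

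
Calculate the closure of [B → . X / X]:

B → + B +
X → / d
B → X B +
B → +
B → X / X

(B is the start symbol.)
{ [B → . X / X], [X → . / d] }

Start with: [B → . X / X]
  [B → . X / X] has the dot before X: add [X → . / d]
No further items can be added.

CLOSURE = { [B → . X / X], [X → . / d] }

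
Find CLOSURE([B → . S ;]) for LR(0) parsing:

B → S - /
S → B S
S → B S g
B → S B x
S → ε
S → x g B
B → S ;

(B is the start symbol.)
{ [B → . S - /], [B → . S ;], [B → . S B x], [S → . B S g], [S → . B S], [S → . x g B], [S → .] }

To compute CLOSURE, for each item [A → α.Bβ] where B is a non-terminal, add [B → .γ] for all productions B → γ; repeat for the newly added items until nothing changes.

Start with: [B → . S ;]
  [B → . S ;] has the dot before S: add [S → . B S], [S → . B S g], [S → .], [S → . x g B]
  [S → . B S] has the dot before B: add [B → . S - /], [B → . S B x]
No further items can be added.

CLOSURE = { [B → . S - /], [B → . S ;], [B → . S B x], [S → . B S g], [S → . B S], [S → . x g B], [S → .] }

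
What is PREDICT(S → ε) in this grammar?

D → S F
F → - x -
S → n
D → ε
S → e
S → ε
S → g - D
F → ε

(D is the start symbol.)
{ $, '-' }

PREDICT(S → ε) = (FIRST(RHS) \ {ε}) ∪ (FOLLOW(S) if ε ∈ FIRST(RHS), i.e. RHS ⇒* ε)
The right-hand side is ε (FIRST(ε) = { ε }), so the predict set is FOLLOW(S) = { $, '-' }
PREDICT(S → ε) = { $, '-' }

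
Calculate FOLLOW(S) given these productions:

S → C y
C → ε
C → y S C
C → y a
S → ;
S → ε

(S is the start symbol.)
{ $, 'y' }

S is the start symbol, so $ ∈ FOLLOW(S).
In C → y S C: S is followed by C, add FIRST(C) \ {ε} = { 'y' }
  C is nullable, so also add FOLLOW(C)

The FOLLOW sets referred to above (computed the same way, to a fixed point):
  FOLLOW(C) = { 'y' }

Taking the union: FOLLOW(S) = { $, 'y' }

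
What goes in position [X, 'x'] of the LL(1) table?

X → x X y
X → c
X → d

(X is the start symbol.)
X → x X y

To find M[X, 'x'], we find productions for X where 'x' is in the predict set (PREDICT(N → α) = (FIRST(α) \ {ε}) ∪ (FOLLOW(N) if α ⇒* ε)).

X → x X y: PREDICT = { 'x' }
  'x' is in predict set, so this production goes in M[X, 'x']
X → c: PREDICT = { 'c' }
X → d: PREDICT = { 'd' }

M[X, 'x'] = X → x X y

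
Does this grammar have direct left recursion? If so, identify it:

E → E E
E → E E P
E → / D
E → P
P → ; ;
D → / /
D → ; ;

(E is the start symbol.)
Yes, E is left-recursive

Direct left recursion occurs when N → N α for some non-terminal N (the right-hand side begins with the left-hand side itself).

E → E E: LEFT RECURSIVE (starts with E)
E → E E P: LEFT RECURSIVE (starts with E)
E → / D: starts with '/'
E → P: starts with P
P → ; ;: starts with ';'
D → / /: starts with '/'
D → ; ;: starts with ';'

The grammar has direct left recursion on: E.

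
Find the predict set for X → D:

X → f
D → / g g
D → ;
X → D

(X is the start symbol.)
{ '/', ';' }

PREDICT(X → D) = (FIRST(RHS) \ {ε}) ∪ (FOLLOW(X) if ε ∈ FIRST(RHS), i.e. RHS ⇒* ε)
FIRST(D) = { '/', ';' }
FIRST(D) = { '/', ';' }
ε ∉ FIRST(D), so FOLLOW(X) is not added.
PREDICT(X → D) = { '/', ';' }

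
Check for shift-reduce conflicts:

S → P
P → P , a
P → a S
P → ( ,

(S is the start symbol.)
Yes — I2: [S → P .] vs [P → P . , a]

A shift-reduce conflict occurs when an LR(0) state has both:
  - a complete (reduce) item [A → α .] (dot at the end), and
  - a shift item [B → β . c γ] (dot before a terminal).

Augment with S' → S and build the canonical LR(0) collection (I0 = CLOSURE({[S' → . S]}), then GOTO on every symbol after a dot until no new states appear). It has 9 states:
  I0: { [P → . ( ,], [P → . P , a], [P → . a S], [S → . P], [S' → . S] }  — shift
  I1: { [P → ( . ,] }  — shift
  I2: { [P → P . , a], [S → P .] }  — shift, reduce
  I3: { [S' → S .] }  — accept
  I4: { [P → . ( ,], [P → . P , a], [P → . a S], [P → a . S], [S → . P] }  — shift
  I5: { [P → a S .] }  — reduce
  I6: { [P → P , . a] }  — shift
  I7: { [P → P , a .] }  — reduce
  I8: { [P → ( , .] }  — reduce

I2 contains reduce item [S → P .] and shift item [P → P . , a] — shift-reduce conflict.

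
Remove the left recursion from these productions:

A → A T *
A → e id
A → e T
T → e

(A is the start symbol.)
A → e id A'
A → e T A'
A' → T * A'
A' → ε
T → e

A is directly left-recursive. The standard transformation for
  A → A α₁ | ... | A α_m | β₁ | ... | β_n
is
  A  → β₁ A' | ... | β_n A'
  A' → α₁ A' | ... | α_m A' | ε

A → e id becomes A → e id A'
A → e T becomes A → e T A'
A → A T * becomes A' → T * A'
Add A' → ε

Productions for other non-terminals are unchanged:
  T → e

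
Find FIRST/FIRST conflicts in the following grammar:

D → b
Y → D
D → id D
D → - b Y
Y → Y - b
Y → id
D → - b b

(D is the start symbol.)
Yes. D → '-' b Y / D → '-' b b on { '-' }; Y → D / Y → Y '-' b on { '-', 'b', 'id' }; Y → D / Y → id on { 'id' }; Y → Y '-' b / Y → id on { 'id' }

A FIRST/FIRST conflict occurs when two productions N → α and N → β for the same non-terminal have FIRST(α) ∩ FIRST(β) ≠ ∅ (with ε ∈ FIRST of a nullable right-hand side, so two nullable alternatives also conflict).

FIRST sets of the non-terminals at (or reachable through a nullable prefix from) the front of some alternative:
  FIRST(D) = { '-', 'b', 'id' }
  FIRST(Y) = { '-', 'b', 'id' }

Productions for D:
  D → b: FIRST = { 'b' }
  D → id D: FIRST = { 'id' }
  D → - b Y: FIRST = { '-' }
  D → - b b: FIRST = { '-' }
Productions for Y:
  Y → D: FIRST = { '-', 'b', 'id' }
  Y → Y - b: FIRST = { '-', 'b', 'id' }
  Y → id: FIRST = { 'id' }

Conflict for D: D → - b Y and D → - b b
  Overlap: { '-' }
Conflict for Y: Y → D and Y → Y - b
  Overlap: { '-', 'b', 'id' }
Conflict for Y: Y → D and Y → id
  Overlap: { 'id' }
Conflict for Y: Y → Y - b and Y → id
  Overlap: { 'id' }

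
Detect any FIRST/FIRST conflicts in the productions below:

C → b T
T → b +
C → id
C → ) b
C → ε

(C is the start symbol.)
A FIRST/FIRST conflict occurs when two productions N → α and N → β for the same non-terminal have FIRST(α) ∩ FIRST(β) ≠ ∅ (with ε ∈ FIRST of a nullable right-hand side, so two nullable alternatives also conflict).

Productions for C:
  C → b T: FIRST = { 'b' }
  C → id: FIRST = { 'id' }
  C → ) b: FIRST = { ')' }
  C → ε: FIRST = { ε }
T has only one production, so no FIRST/FIRST conflict is possible there.

All alternatives of each non-terminal have pairwise disjoint FIRST sets.

Answer: No FIRST/FIRST conflicts.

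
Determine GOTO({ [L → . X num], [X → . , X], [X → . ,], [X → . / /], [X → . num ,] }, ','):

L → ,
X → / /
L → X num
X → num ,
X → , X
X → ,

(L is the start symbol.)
GOTO(I, ',') = CLOSURE({ [A → αX.β] : [A → α.Xβ] ∈ I, X = ',' })

Items with dot before ',', with the dot advanced:
  [X → . ,] → [X → , .]
  [X → . , X] → [X → , . X]
Closure of the advanced items:
  [X → , . X] has the dot before X: add [X → . / /], [X → . num ,], [X → . , X], [X → . ,]

GOTO = { [X → , . X], [X → , .], [X → . , X], [X → . ,], [X → . / /], [X → . num ,] }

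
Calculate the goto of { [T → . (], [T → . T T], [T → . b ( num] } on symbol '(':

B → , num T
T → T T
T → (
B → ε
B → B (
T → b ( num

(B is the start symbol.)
{ [T → ( .] }

GOTO(I, '(') = CLOSURE({ [A → αX.β] : [A → α.Xβ] ∈ I, X = '(' })

Items with dot before '(', with the dot advanced:
  [T → . (] → [T → ( .]
Closure adds nothing (no advanced item has the dot before a non-terminal).

GOTO = { [T → ( .] }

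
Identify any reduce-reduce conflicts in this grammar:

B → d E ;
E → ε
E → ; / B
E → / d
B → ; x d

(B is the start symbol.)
No reduce-reduce conflicts

A reduce-reduce conflict occurs when an LR(0) state has two complete items [A → α .] and [B → β .] — both call for a reduction, and with no lookahead the parser cannot choose between them.

Augment with B' → B and build the canonical LR(0) collection (I0 = CLOSURE({[B' → . B]}), then GOTO on every symbol after a dot until no new states appear). It has 13 states:
  I0: { [B → . ; x d], [B → . d E ;], [B' → . B] }  — shift
  I1: { [B → ; . x d] }  — shift
  I2: { [B' → B .] }  — accept
  I3: { [B → d . E ;], [E → . / d], [E → . ; / B], [E → .] }  — shift, reduce
  I4: { [E → / . d] }  — shift
  I5: { [E → ; . / B] }  — shift
  I6: { [B → d E . ;] }  — shift
  I7: { [B → d E ; .] }  — reduce
  I8: { [B → . ; x d], [B → . d E ;], [E → ; / . B] }  — shift
  I9: { [E → ; / B .] }  — reduce
  I10: { [E → / d .] }  — reduce
  I11: { [B → ; x . d] }  — shift
  I12: { [B → ; x d .] }  — reduce

No state contains more than one complete item.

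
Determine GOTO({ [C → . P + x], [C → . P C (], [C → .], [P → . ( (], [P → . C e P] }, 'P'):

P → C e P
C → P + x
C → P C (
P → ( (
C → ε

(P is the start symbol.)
GOTO(I, 'P') = CLOSURE({ [A → αX.β] : [A → α.Xβ] ∈ I, X = 'P' })

Items with dot before 'P', with the dot advanced:
  [C → . P + x] → [C → P . + x]
  [C → . P C (] → [C → P . C (]
Closure of the advanced items:
  [C → P . C (] has the dot before C: add [C → . P + x], [C → . P C (], [C → .]
  [C → . P + x] has the dot before P: add [P → . C e P], [P → . ( (]

GOTO = { [C → . P + x], [C → . P C (], [C → .], [C → P . + x], [C → P . C (], [P → . ( (], [P → . C e P] }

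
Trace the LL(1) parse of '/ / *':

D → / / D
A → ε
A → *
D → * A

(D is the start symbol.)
Stack is shown with the top on the left.

Stack    Input    Action
------------------------
D $      / / * $  output D → / / D
/ / D $  / / * $  match '/'
/ D $    / * $    match '/'
D $      * $      output D → * A
* A $    * $      match '*'
A $      $        output A → ε
$        $        accept

The string is accepted.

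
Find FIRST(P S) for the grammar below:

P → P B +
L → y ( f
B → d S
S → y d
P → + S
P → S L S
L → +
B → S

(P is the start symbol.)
{ '+', 'y' }

FIRST sets of the non-terminals involved (from the grammar, by fixed-point iteration):
  FIRST(P) = { '+', 'y' }

To compute FIRST(P S), process the symbols left to right:
Symbol P is a non-terminal. Add FIRST(P) \ {ε} = { '+', 'y' }
P is not nullable (ε ∉ FIRST(P)), so stop here.
FIRST(P S) = { '+', 'y' }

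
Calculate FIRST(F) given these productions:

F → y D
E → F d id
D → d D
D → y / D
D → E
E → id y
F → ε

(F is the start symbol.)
To compute FIRST(F), examine every production with F on the left-hand side, reading each right-hand side left to right until a non-nullable symbol is reached.

From F → y D:
  - y is a terminal: add 'y' and stop
From F → ε:
  - ε-production, so ε ∈ FIRST(F)

Collecting: FIRST(F) = { 'y', ε }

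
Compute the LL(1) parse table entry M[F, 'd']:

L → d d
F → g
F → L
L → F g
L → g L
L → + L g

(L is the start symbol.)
F → L

To find M[F, 'd'], we find productions for F where 'd' is in the predict set (PREDICT(N → α) = (FIRST(α) \ {ε}) ∪ (FOLLOW(N) if α ⇒* ε)).

Relevant sets:
  FIRST(L) = { '+', 'd', 'g' }

F → g: PREDICT = { 'g' }
F → L: PREDICT = { '+', 'd', 'g' }
  'd' is in predict set, so this production goes in M[F, 'd']

M[F, 'd'] = F → L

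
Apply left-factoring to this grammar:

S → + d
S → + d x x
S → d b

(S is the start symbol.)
Left-factoring transforms A → αβ₁ | αβ₂ into A → αA' and A' → β₁ | β₂
(α is the longest common prefix among the alternatives). Repeat until
no nonterminal has two alternatives with a common prefix.

Round 1: S has alternatives sharing prefix '+ d'. Introduce S': S → + d S'
  Add: S' → ε
  Add: S' → x x

No remaining common prefixes — done.

Resulting grammar:
S → + d S'
S' → ε
S' → x x
S → d b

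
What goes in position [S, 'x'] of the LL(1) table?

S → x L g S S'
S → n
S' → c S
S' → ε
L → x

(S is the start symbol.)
S → x L g S S'

To find M[S, 'x'], we find productions for S where 'x' is in the predict set (PREDICT(N → α) = (FIRST(α) \ {ε}) ∪ (FOLLOW(N) if α ⇒* ε)).

S → x L g S S': PREDICT = { 'x' }
  'x' is in predict set, so this production goes in M[S, 'x']
S → n: PREDICT = { 'n' }

M[S, 'x'] = S → x L g S S'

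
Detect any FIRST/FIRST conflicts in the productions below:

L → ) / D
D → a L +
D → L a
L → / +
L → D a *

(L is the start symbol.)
FIRST sets of the non-terminals at (or reachable through a nullable prefix from) the front of some alternative:
  FIRST(D) = { ')', '/', 'a' }
  FIRST(L) = { ')', '/', 'a' }

Productions for L:
  L → ) / D: FIRST = { ')' }
  L → / +: FIRST = { '/' }
  L → D a *: FIRST = { ')', '/', 'a' }
Productions for D:
  D → a L +: FIRST = { 'a' }
  D → L a: FIRST = { ')', '/', 'a' }

Conflict for L: L → ) / D and L → D a *
  Overlap: { ')' }
Conflict for L: L → / + and L → D a *
  Overlap: { '/' }
Conflict for D: D → a L + and D → L a
  Overlap: { 'a' }

Answer: Yes. L → ')' '/' D / L → D a '*' on { ')' }; L → '/' '+' / L → D a '*' on { '/' }; D → a L '+' / D → L a on { 'a' }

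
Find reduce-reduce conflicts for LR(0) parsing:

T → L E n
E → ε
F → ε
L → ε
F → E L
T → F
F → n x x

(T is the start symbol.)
Yes — I0: [E → .] vs [F → .]

A reduce-reduce conflict occurs when an LR(0) state has two complete items [A → α .] and [B → β .] — both call for a reduction, and with no lookahead the parser cannot choose between them.

Augment with T' → T and build the canonical LR(0) collection (I0 = CLOSURE({[T' → . T]}), then GOTO on every symbol after a dot until no new states appear). It has 11 states:
  I0: { [E → .], [F → . E L], [F → . n x x], [F → .], [L → .], [T → . F], [T → . L E n], [T' → . T] }  — shift, 3 reduces
  I1: { [F → E . L], [L → .] }  — reduce
  I2: { [T → F .] }  — reduce
  I3: { [E → .], [T → L . E n] }  — reduce
  I4: { [T' → T .] }  — accept
  I5: { [F → n . x x] }  — shift
  I6: { [F → n x . x] }  — shift
  I7: { [F → n x x .] }  — reduce
  I8: { [T → L E . n] }  — shift
  I9: { [T → L E n .] }  — reduce
  I10: { [F → E L .] }  — reduce

I0 contains complete items [E → .], [F → .], [L → .] — reduce-reduce conflict.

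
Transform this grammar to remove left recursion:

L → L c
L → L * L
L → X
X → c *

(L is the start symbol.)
L is directly left-recursive. The standard transformation for
  A → A α₁ | ... | A α_m | β₁ | ... | β_n
is
  A  → β₁ A' | ... | β_n A'
  A' → α₁ A' | ... | α_m A' | ε

L → X becomes L → X L'
L → L c becomes L' → c L'
L → L * L becomes L' → * L L'
Add L' → ε

Productions for other non-terminals are unchanged:
  X → c *

Resulting grammar:
L → X L'
L' → c L'
L' → * L L'
L' → ε
X → c *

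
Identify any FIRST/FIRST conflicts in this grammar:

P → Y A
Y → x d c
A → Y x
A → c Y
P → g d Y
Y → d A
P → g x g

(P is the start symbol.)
Yes. P → g d Y / P → g x g on { 'g' }

FIRST sets of the non-terminals at (or reachable through a nullable prefix from) the front of some alternative:
  FIRST(Y) = { 'd', 'x' }

Productions for P:
  P → Y A: FIRST = { 'd', 'x' }
  P → g d Y: FIRST = { 'g' }
  P → g x g: FIRST = { 'g' }
Productions for Y:
  Y → x d c: FIRST = { 'x' }
  Y → d A: FIRST = { 'd' }
Productions for A:
  A → Y x: FIRST = { 'd', 'x' }
  A → c Y: FIRST = { 'c' }

Conflict for P: P → g d Y and P → g x g
  Overlap: { 'g' }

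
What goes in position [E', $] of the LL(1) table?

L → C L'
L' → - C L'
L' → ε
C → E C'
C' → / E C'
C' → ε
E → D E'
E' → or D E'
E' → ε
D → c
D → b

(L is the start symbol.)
E' → ε

To find M[E', $], we find productions for E' where $ is in the predict set (PREDICT(N → α) = (FIRST(α) \ {ε}) ∪ (FOLLOW(N) if α ⇒* ε)).

Relevant sets:
  FOLLOW(E') = { $, '-', '/' }

E' → or D E': PREDICT = { 'or' }
E' → ε: PREDICT = { $, '-', '/' }
  $ is in predict set, so this production goes in M[E', $]

M[E', $] = E' → ε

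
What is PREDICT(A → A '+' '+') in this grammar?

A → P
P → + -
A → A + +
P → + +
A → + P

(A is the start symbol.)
PREDICT(A → A '+' '+') = (FIRST(RHS) \ {ε}) ∪ (FOLLOW(A) if ε ∈ FIRST(RHS), i.e. RHS ⇒* ε)
FIRST(A) = { '+' }
FIRST(A '+' '+') = { '+' }
ε ∉ FIRST(A '+' '+'), so FOLLOW(A) is not added.
PREDICT(A → A '+' '+') = { '+' }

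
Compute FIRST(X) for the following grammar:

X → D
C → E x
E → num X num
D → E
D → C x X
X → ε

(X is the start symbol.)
{ 'num', ε }

FIRST sets of the other non-terminals involved (by the same procedure, iterated to a fixed point):
  FIRST(D) = { 'num' }

From X → D:
  - D is a non-terminal: add FIRST(D) \ {ε} = { 'num' }
    D is not nullable, so stop
From X → ε:
  - ε-production, so ε ∈ FIRST(X)

Collecting: FIRST(X) = { 'num', ε }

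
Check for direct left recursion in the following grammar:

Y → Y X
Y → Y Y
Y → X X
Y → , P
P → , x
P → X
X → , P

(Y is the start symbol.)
Yes, Y is left-recursive

Y → Y X: LEFT RECURSIVE (starts with Y)
Y → Y Y: LEFT RECURSIVE (starts with Y)
Y → X X: starts with X
Y → , P: starts with ','
P → , x: starts with ','
P → X: starts with X
X → , P: starts with ','

The grammar has direct left recursion on: Y.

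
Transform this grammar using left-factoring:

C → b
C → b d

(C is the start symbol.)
C → b C'
C' → ε
C' → d

Left-factoring transforms A → αβ₁ | αβ₂ into A → αA' and A' → β₁ | β₂
(α is the longest common prefix among the alternatives). Repeat until
no nonterminal has two alternatives with a common prefix.

Round 1: C has alternatives sharing prefix 'b'. Introduce C': C → b C'
  Add: C' → ε
  Add: C' → d

No remaining common prefixes — done.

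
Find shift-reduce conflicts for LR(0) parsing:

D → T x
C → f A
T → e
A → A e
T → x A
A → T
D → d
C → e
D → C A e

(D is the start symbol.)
A shift-reduce conflict occurs when an LR(0) state has both:
  - a complete (reduce) item [A → α .] (dot at the end), and
  - a shift item [B → β . c γ] (dot before a terminal).

Augment with D' → D and build the canonical LR(0) collection (I0 = CLOSURE({[D' → . D]}), then GOTO on every symbol after a dot until no new states appear). It has 16 states:
  I0: { [C → . e], [C → . f A], [D → . C A e], [D → . T x], [D → . d], [D' → . D], [T → . e], [T → . x A] }  — shift
  I1: { [A → . A e], [A → . T], [D → C . A e], [T → . e], [T → . x A] }  — shift
  I2: { [D' → D .] }  — accept
  I3: { [D → T . x] }  — shift
  I4: { [D → d .] }  — reduce
  I5: { [C → e .], [T → e .] }  — 2 reduces
  I6: { [A → . A e], [A → . T], [C → f . A], [T → . e], [T → . x A] }  — shift
  I7: { [A → . A e], [A → . T], [T → . e], [T → . x A], [T → x . A] }  — shift
  I8: { [A → A . e], [T → x A .] }  — shift, reduce
  I9: { [A → T .] }  — reduce
  I10: { [T → e .] }  — reduce
  I11: { [A → A e .] }  — reduce
  I12: { [A → A . e], [C → f A .] }  — shift, reduce
  I13: { [D → T x .] }  — reduce
  I14: { [A → A . e], [D → C A . e] }  — shift
  I15: { [A → A e .], [D → C A e .] }  — 2 reduces

I8 contains reduce item [T → x A .] and shift item [A → A . e] — shift-reduce conflict.
I12 contains reduce item [C → f A .] and shift item [A → A . e] — shift-reduce conflict.

Answer: Yes — I8: [T → x A .] vs [A → A . e]; I12: [C → f A .] vs [A → A . e]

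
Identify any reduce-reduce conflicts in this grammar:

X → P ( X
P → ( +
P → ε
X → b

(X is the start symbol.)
Augment with X' → X and build the canonical LR(0) collection (I0 = CLOSURE({[X' → . X]}), then GOTO on every symbol after a dot until no new states appear). It has 8 states:
  I0: { [P → . ( +], [P → .], [X → . P ( X], [X → . b], [X' → . X] }  — shift, reduce
  I1: { [P → ( . +] }  — shift
  I2: { [X → P . ( X] }  — shift
  I3: { [X' → X .] }  — accept
  I4: { [X → b .] }  — reduce
  I5: { [P → . ( +], [P → .], [X → . P ( X], [X → . b], [X → P ( . X] }  — shift, reduce
  I6: { [X → P ( X .] }  — reduce
  I7: { [P → ( + .] }  — reduce

No state contains more than one complete item.

Answer: No reduce-reduce conflicts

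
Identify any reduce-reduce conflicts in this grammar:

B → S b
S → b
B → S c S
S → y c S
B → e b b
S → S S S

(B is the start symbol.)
Yes — I12: [B → S b .] vs [S → b .]

A reduce-reduce conflict occurs when an LR(0) state has two complete items [A → α .] and [B → β .] — both call for a reduction, and with no lookahead the parser cannot choose between them.

Augment with B' → B and build the canonical LR(0) collection (I0 = CLOSURE({[B' → . B]}), then GOTO on every symbol after a dot until no new states appear). It has 15 states:
  I0: { [B → . S b], [B → . S c S], [B → . e b b], [B' → . B], [S → . S S S], [S → . b], [S → . y c S] }  — shift
  I1: { [B' → B .] }  — accept
  I2: { [B → S . b], [B → S . c S], [S → . S S S], [S → . b], [S → . y c S], [S → S . S S] }  — shift
  I3: { [S → b .] }  — reduce
  I4: { [B → e . b b] }  — shift
  I5: { [S → y . c S] }  — shift
  I6: { [S → . S S S], [S → . b], [S → . y c S], [S → y c . S] }  — shift
  I7: { [S → . S S S], [S → . b], [S → . y c S], [S → S . S S], [S → y c S .] }  — shift, reduce
  I8: { [S → . S S S], [S → . b], [S → . y c S], [S → S . S S], [S → S S . S] }  — shift
  I9: { [S → . S S S], [S → . b], [S → . y c S], [S → S . S S], [S → S S . S], [S → S S S .] }  — shift, reduce
  I10: { [B → e b . b] }  — shift
  I11: { [B → e b b .] }  — reduce
  I12: { [B → S b .], [S → b .] }  — 2 reduces
  I13: { [B → S c . S], [S → . S S S], [S → . b], [S → . y c S] }  — shift
  I14: { [B → S c S .], [S → . S S S], [S → . b], [S → . y c S], [S → S . S S] }  — shift, reduce

I12 contains complete items [B → S b .], [S → b .] — reduce-reduce conflict.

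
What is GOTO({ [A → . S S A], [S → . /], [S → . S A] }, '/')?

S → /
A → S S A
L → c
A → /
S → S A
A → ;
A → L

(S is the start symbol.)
{ [S → / .] }

GOTO(I, '/') = CLOSURE({ [A → αX.β] : [A → α.Xβ] ∈ I, X = '/' })

Items with dot before '/', with the dot advanced:
  [S → . /] → [S → / .]
Closure adds nothing (no advanced item has the dot before a non-terminal).

GOTO = { [S → / .] }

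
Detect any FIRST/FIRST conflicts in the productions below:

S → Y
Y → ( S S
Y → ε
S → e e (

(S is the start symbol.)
A FIRST/FIRST conflict occurs when two productions N → α and N → β for the same non-terminal have FIRST(α) ∩ FIRST(β) ≠ ∅ (with ε ∈ FIRST of a nullable right-hand side, so two nullable alternatives also conflict).

FIRST sets of the non-terminals at (or reachable through a nullable prefix from) the front of some alternative:
  FIRST(Y) = { '(', ε }

Productions for S:
  S → Y: FIRST = { '(', ε }
  S → e e (: FIRST = { 'e' }
Productions for Y:
  Y → ( S S: FIRST = { '(' }
  Y → ε: FIRST = { ε }

All alternatives of each non-terminal have pairwise disjoint FIRST sets.

Answer: No FIRST/FIRST conflicts.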